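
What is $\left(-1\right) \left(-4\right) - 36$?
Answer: $-32$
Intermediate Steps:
$\left(-1\right) \left(-4\right) - 36 = 4 - 36 = -32$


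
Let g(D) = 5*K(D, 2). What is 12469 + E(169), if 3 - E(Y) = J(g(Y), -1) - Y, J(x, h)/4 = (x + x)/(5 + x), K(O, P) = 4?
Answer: 63173/5 ≈ 12635.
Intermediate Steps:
g(D) = 20 (g(D) = 5*4 = 20)
J(x, h) = 8*x/(5 + x) (J(x, h) = 4*((x + x)/(5 + x)) = 4*((2*x)/(5 + x)) = 4*(2*x/(5 + x)) = 8*x/(5 + x))
E(Y) = -17/5 + Y (E(Y) = 3 - (8*20/(5 + 20) - Y) = 3 - (8*20/25 - Y) = 3 - (8*20*(1/25) - Y) = 3 - (32/5 - Y) = 3 + (-32/5 + Y) = -17/5 + Y)
12469 + E(169) = 12469 + (-17/5 + 169) = 12469 + 828/5 = 63173/5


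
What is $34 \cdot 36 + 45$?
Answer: $1269$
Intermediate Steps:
$34 \cdot 36 + 45 = 1224 + 45 = 1269$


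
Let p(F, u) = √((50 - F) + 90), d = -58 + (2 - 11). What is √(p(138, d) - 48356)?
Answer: √(-48356 + √2) ≈ 219.9*I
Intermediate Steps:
d = -67 (d = -58 - 9 = -67)
p(F, u) = √(140 - F)
√(p(138, d) - 48356) = √(√(140 - 1*138) - 48356) = √(√(140 - 138) - 48356) = √(√2 - 48356) = √(-48356 + √2)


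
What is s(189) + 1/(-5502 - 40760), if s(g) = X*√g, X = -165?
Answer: -1/46262 - 495*√21 ≈ -2268.4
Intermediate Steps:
s(g) = -165*√g
s(189) + 1/(-5502 - 40760) = -495*√21 + 1/(-5502 - 40760) = -495*√21 + 1/(-46262) = -495*√21 - 1/46262 = -1/46262 - 495*√21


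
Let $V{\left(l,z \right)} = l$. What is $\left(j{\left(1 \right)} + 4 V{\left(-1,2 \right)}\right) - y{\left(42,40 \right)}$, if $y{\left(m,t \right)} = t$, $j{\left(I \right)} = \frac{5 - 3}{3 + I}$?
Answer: $- \frac{87}{2} \approx -43.5$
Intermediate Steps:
$j{\left(I \right)} = \frac{2}{3 + I}$
$\left(j{\left(1 \right)} + 4 V{\left(-1,2 \right)}\right) - y{\left(42,40 \right)} = \left(\frac{2}{3 + 1} + 4 \left(-1\right)\right) - 40 = \left(\frac{2}{4} - 4\right) - 40 = \left(2 \cdot \frac{1}{4} - 4\right) - 40 = \left(\frac{1}{2} - 4\right) - 40 = - \frac{7}{2} - 40 = - \frac{87}{2}$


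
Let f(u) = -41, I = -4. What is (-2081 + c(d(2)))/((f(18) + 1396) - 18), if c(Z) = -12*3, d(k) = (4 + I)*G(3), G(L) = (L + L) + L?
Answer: -2117/1337 ≈ -1.5834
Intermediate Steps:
G(L) = 3*L (G(L) = 2*L + L = 3*L)
d(k) = 0 (d(k) = (4 - 4)*(3*3) = 0*9 = 0)
c(Z) = -36
(-2081 + c(d(2)))/((f(18) + 1396) - 18) = (-2081 - 36)/((-41 + 1396) - 18) = -2117/(1355 - 18) = -2117/1337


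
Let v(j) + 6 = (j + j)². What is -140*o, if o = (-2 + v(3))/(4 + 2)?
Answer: -1960/3 ≈ -653.33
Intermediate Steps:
v(j) = -6 + 4*j² (v(j) = -6 + (j + j)² = -6 + (2*j)² = -6 + 4*j²)
o = 14/3 (o = (-2 + (-6 + 4*3²))/(4 + 2) = (-2 + (-6 + 4*9))/6 = (-2 + (-6 + 36))*(⅙) = (-2 + 30)*(⅙) = 28*(⅙) = 14/3 ≈ 4.6667)
-140*o = -140*14/3 = -1960/3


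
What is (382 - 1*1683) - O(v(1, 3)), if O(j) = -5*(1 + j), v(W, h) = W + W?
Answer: -1286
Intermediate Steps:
v(W, h) = 2*W
O(j) = -5 - 5*j
(382 - 1*1683) - O(v(1, 3)) = (382 - 1*1683) - (-5 - 10) = (382 - 1683) - (-5 - 5*2) = -1301 - (-5 - 10) = -1301 - 1*(-15) = -1301 + 15 = -1286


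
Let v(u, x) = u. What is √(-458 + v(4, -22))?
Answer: I*√454 ≈ 21.307*I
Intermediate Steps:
√(-458 + v(4, -22)) = √(-458 + 4) = √(-454) = I*√454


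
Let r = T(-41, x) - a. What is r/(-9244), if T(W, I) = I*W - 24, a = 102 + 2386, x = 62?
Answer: 2527/4622 ≈ 0.54673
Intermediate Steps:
a = 2488
T(W, I) = -24 + I*W
r = -5054 (r = (-24 + 62*(-41)) - 1*2488 = (-24 - 2542) - 2488 = -2566 - 2488 = -5054)
r/(-9244) = -5054/(-9244) = -5054*(-1/9244) = 2527/4622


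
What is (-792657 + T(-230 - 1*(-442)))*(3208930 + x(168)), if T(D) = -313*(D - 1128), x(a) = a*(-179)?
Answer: -1608340026242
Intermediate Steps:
x(a) = -179*a
T(D) = 353064 - 313*D (T(D) = -313*(-1128 + D) = 353064 - 313*D)
(-792657 + T(-230 - 1*(-442)))*(3208930 + x(168)) = (-792657 + (353064 - 313*(-230 - 1*(-442))))*(3208930 - 179*168) = (-792657 + (353064 - 313*(-230 + 442)))*(3208930 - 30072) = (-792657 + (353064 - 313*212))*3178858 = (-792657 + (353064 - 66356))*3178858 = (-792657 + 286708)*3178858 = -505949*3178858 = -1608340026242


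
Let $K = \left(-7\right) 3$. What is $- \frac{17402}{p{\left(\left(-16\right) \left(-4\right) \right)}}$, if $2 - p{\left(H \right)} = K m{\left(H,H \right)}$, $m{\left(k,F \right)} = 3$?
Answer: $- \frac{17402}{65} \approx -267.72$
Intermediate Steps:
$K = -21$
$p{\left(H \right)} = 65$ ($p{\left(H \right)} = 2 - \left(-21\right) 3 = 2 - -63 = 2 + 63 = 65$)
$- \frac{17402}{p{\left(\left(-16\right) \left(-4\right) \right)}} = - \frac{17402}{65}$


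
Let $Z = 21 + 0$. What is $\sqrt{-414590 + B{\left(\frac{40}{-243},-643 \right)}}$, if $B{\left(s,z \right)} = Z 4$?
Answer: $i \sqrt{414506} \approx 643.82 i$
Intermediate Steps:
$Z = 21$
$B{\left(s,z \right)} = 84$ ($B{\left(s,z \right)} = 21 \cdot 4 = 84$)
$\sqrt{-414590 + B{\left(\frac{40}{-243},-643 \right)}} = \sqrt{-414590 + 84} = \sqrt{-414506} = i \sqrt{414506}$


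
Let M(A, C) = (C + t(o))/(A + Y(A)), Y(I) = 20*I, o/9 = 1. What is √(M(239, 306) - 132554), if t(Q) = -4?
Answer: 4*I*√208692599766/5019 ≈ 364.08*I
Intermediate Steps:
o = 9 (o = 9*1 = 9)
M(A, C) = (-4 + C)/(21*A) (M(A, C) = (C - 4)/(A + 20*A) = (-4 + C)/((21*A)) = (-4 + C)*(1/(21*A)) = (-4 + C)/(21*A))
√(M(239, 306) - 132554) = √((1/21)*(-4 + 306)/239 - 132554) = √((1/21)*(1/239)*302 - 132554) = √(302/5019 - 132554) = √(-665288224/5019) = 4*I*√208692599766/5019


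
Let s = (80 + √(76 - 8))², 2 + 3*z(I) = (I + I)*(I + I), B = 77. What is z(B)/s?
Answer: 6390923/5011778 - 474280*√17/7517667 ≈ 1.0151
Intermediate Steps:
z(I) = -⅔ + 4*I²/3 (z(I) = -⅔ + ((I + I)*(I + I))/3 = -⅔ + ((2*I)*(2*I))/3 = -⅔ + (4*I²)/3 = -⅔ + 4*I²/3)
s = (80 + 2*√17)² (s = (80 + √68)² = (80 + 2*√17)² ≈ 7787.4)
z(B)/s = (-⅔ + (4/3)*77²)/(6468 + 320*√17) = (-⅔ + (4/3)*5929)/(6468 + 320*√17) = (-⅔ + 23716/3)/(6468 + 320*√17) = 23714/(3*(6468 + 320*√17))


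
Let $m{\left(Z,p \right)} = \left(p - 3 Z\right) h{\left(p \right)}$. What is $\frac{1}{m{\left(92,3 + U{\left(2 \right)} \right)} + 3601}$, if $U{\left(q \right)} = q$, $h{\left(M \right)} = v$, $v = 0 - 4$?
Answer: $\frac{1}{4685} \approx 0.00021345$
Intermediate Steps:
$v = -4$
$h{\left(M \right)} = -4$
$m{\left(Z,p \right)} = - 4 p + 12 Z$ ($m{\left(Z,p \right)} = \left(p - 3 Z\right) \left(-4\right) = - 4 p + 12 Z$)
$\frac{1}{m{\left(92,3 + U{\left(2 \right)} \right)} + 3601} = \frac{1}{\left(- 4 \left(3 + 2\right) + 12 \cdot 92\right) + 3601} = \frac{1}{\left(\left(-4\right) 5 + 1104\right) + 3601} = \frac{1}{\left(-20 + 1104\right) + 3601} = \frac{1}{1084 + 3601} = \frac{1}{4685}$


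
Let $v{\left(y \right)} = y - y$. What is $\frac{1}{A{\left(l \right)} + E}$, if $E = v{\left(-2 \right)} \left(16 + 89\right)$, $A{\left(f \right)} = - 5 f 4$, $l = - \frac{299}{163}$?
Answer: $\frac{163}{5980} \approx 0.027258$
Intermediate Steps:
$l = - \frac{299}{163}$ ($l = \left(-299\right) \frac{1}{163} = - \frac{299}{163} \approx -1.8344$)
$v{\left(y \right)} = 0$
$A{\left(f \right)} = - 20 f$
$E = 0$ ($E = 0 \left(16 + 89\right) = 0 \cdot 105 = 0$)
$\frac{1}{A{\left(l \right)} + E} = \frac{1}{\left(-20\right) \left(- \frac{299}{163}\right) + 0} = \frac{1}{\frac{5980}{163} + 0} = \frac{1}{\frac{5980}{163}} = \frac{163}{5980}$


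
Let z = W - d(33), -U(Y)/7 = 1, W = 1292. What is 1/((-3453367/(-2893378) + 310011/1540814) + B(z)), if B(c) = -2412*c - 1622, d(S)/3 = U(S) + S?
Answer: -1114539332423/3265364636245774196 ≈ -3.4132e-7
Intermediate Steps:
U(Y) = -7 (U(Y) = -7*1 = -7)
d(S) = -21 + 3*S (d(S) = 3*(-7 + S) = -21 + 3*S)
z = 1214 (z = 1292 - (-21 + 3*33) = 1292 - (-21 + 99) = 1292 - 1*78 = 1292 - 78 = 1214)
B(c) = -1622 - 2412*c
1/((-3453367/(-2893378) + 310011/1540814) + B(z)) = 1/((-3453367/(-2893378) + 310011/1540814) + (-1622 - 2412*1214)) = 1/((-3453367*(-1/2893378) + 310011*(1/1540814)) + (-1622 - 2928168)) = 1/((3453367/2893378 + 310011/1540814) - 2929790) = 1/(1554493806974/1114539332423 - 2929790) = 1/(-3265364636245774196/1114539332423) = -1114539332423/3265364636245774196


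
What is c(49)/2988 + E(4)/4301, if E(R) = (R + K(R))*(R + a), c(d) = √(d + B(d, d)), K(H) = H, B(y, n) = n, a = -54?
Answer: -400/4301 + 7*√2/2988 ≈ -0.089689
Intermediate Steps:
c(d) = √2*√d (c(d) = √(d + d) = √(2*d) = √2*√d)
E(R) = 2*R*(-54 + R) (E(R) = (R + R)*(R - 54) = (2*R)*(-54 + R) = 2*R*(-54 + R))
c(49)/2988 + E(4)/4301 = (√2*√49)/2988 + (2*4*(-54 + 4))/4301 = (√2*7)*(1/2988) + (2*4*(-50))*(1/4301) = (7*√2)*(1/2988) - 400*1/4301 = 7*√2/2988 - 400/4301 = -400/4301 + 7*√2/2988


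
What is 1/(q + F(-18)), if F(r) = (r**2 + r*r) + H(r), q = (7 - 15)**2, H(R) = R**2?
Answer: 1/1036 ≈ 0.00096525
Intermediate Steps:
q = 64 (q = (-8)**2 = 64)
F(r) = 3*r**2 (F(r) = (r**2 + r*r) + r**2 = (r**2 + r**2) + r**2 = 2*r**2 + r**2 = 3*r**2)
1/(q + F(-18)) = 1/(64 + 3*(-18)**2) = 1/(64 + 3*324) = 1/(64 + 972) = 1/1036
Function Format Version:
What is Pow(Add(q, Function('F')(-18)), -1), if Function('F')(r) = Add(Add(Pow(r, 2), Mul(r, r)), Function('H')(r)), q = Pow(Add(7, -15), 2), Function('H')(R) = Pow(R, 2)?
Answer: Rational(1, 1036) ≈ 0.00096525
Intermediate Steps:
q = 64 (q = Pow(-8, 2) = 64)
Function('F')(r) = Mul(3, Pow(r, 2)) (Function('F')(r) = Add(Add(Pow(r, 2), Mul(r, r)), Pow(r, 2)) = Add(Add(Pow(r, 2), Pow(r, 2)), Pow(r, 2)) = Add(Mul(2, Pow(r, 2)), Pow(r, 2)) = Mul(3, Pow(r, 2)))
Pow(Add(q, Function('F')(-18)), -1) = Pow(Add(64, Mul(3, Pow(-18, 2))), -1) = Pow(Add(64, Mul(3, 324)), -1) = Pow(Add(64, 972), -1) = Pow(1036, -1) = Rational(1, 1036)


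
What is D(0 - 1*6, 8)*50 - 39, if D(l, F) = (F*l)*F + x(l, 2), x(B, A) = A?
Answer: -19139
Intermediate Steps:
D(l, F) = 2 + l*F² (D(l, F) = (F*l)*F + 2 = l*F² + 2 = 2 + l*F²)
D(0 - 1*6, 8)*50 - 39 = (2 + (0 - 1*6)*8²)*50 - 39 = (2 + (0 - 6)*64)*50 - 39 = (2 - 6*64)*50 - 39 = (2 - 384)*50 - 39 = -382*50 - 39 = -19100 - 39 = -19139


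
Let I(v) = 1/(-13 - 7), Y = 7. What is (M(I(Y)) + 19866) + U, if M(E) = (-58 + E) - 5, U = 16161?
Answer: 719279/20 ≈ 35964.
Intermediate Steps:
I(v) = -1/20 (I(v) = 1/(-20) = -1/20)
M(E) = -63 + E
(M(I(Y)) + 19866) + U = ((-63 - 1/20) + 19866) + 16161 = (-1261/20 + 19866) + 16161 = 396059/20 + 16161 = 719279/20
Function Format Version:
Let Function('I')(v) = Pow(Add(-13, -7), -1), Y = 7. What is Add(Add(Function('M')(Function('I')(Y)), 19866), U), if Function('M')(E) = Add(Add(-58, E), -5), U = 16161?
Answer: Rational(719279, 20) ≈ 35964.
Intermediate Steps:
Function('I')(v) = Rational(-1, 20) (Function('I')(v) = Pow(-20, -1) = Rational(-1, 20))
Function('M')(E) = Add(-63, E)
Add(Add(Function('M')(Function('I')(Y)), 19866), U) = Add(Add(Add(-63, Rational(-1, 20)), 19866), 16161) = Add(Add(Rational(-1261, 20), 19866), 16161) = Add(Rational(396059, 20), 16161) = Rational(719279, 20)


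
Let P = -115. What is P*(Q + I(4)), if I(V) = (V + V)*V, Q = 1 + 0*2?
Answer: -3795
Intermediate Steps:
Q = 1 (Q = 1 + 0 = 1)
I(V) = 2*V² (I(V) = (2*V)*V = 2*V²)
P*(Q + I(4)) = -115*(1 + 2*4²) = -115*(1 + 2*16) = -115*(1 + 32) = -115*33 = -3795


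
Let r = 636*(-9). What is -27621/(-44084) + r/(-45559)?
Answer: 1510721955/2008422956 ≈ 0.75219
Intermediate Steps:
r = -5724
-27621/(-44084) + r/(-45559) = -27621/(-44084) - 5724/(-45559) = -27621*(-1/44084) - 5724*(-1/45559) = 27621/44084 + 5724/45559 = 1510721955/2008422956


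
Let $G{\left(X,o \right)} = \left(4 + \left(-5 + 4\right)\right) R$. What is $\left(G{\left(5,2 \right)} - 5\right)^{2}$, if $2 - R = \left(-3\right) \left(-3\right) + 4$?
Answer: $1444$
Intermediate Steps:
$R = -11$ ($R = 2 - \left(\left(-3\right) \left(-3\right) + 4\right) = 2 - \left(9 + 4\right) = 2 - 13 = -11$)
$G{\left(X,o \right)} = -33$ ($G{\left(X,o \right)} = \left(4 + \left(-5 + 4\right)\right) \left(-11\right) = \left(4 - 1\right) \left(-11\right) = 3 \left(-11\right) = -33$)
$\left(G{\left(5,2 \right)} - 5\right)^{2} = \left(-33 - 5\right)^{2} = \left(-38\right)^{2} = 1444$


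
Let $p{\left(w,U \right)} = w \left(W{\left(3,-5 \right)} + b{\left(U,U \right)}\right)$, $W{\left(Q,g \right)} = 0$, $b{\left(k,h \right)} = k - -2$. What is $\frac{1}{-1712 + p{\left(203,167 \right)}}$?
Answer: $\frac{1}{32595} \approx 3.068 \cdot 10^{-5}$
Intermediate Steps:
$b{\left(k,h \right)} = 2 + k$ ($b{\left(k,h \right)} = k + 2 = 2 + k$)
$p{\left(w,U \right)} = w \left(2 + U\right)$ ($p{\left(w,U \right)} = w \left(0 + \left(2 + U\right)\right) = w \left(2 + U\right)$)
$\frac{1}{-1712 + p{\left(203,167 \right)}} = \frac{1}{-1712 + 203 \left(2 + 167\right)} = \frac{1}{-1712 + 203 \cdot 169} = \frac{1}{-1712 + 34307} = \frac{1}{32595}$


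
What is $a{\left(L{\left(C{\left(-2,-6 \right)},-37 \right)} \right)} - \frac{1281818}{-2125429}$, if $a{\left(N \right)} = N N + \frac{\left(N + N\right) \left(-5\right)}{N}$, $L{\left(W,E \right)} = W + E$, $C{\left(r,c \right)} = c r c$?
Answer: $\frac{25232249477}{2125429} \approx 11872.0$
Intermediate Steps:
$C{\left(r,c \right)} = r c^{2}$
$L{\left(W,E \right)} = E + W$
$a{\left(N \right)} = -10 + N^{2}$ ($a{\left(N \right)} = N^{2} + \frac{2 N \left(-5\right)}{N} = N^{2} + \frac{\left(-10\right) N}{N} = N^{2} - 10 = -10 + N^{2}$)
$a{\left(L{\left(C{\left(-2,-6 \right)},-37 \right)} \right)} - \frac{1281818}{-2125429} = \left(-10 + \left(-37 - 2 \left(-6\right)^{2}\right)^{2}\right) - \frac{1281818}{-2125429} = \left(-10 + \left(-37 - 72\right)^{2}\right) - - \frac{1281818}{2125429} = \left(-10 + \left(-37 - 72\right)^{2}\right) + \frac{1281818}{2125429} = \left(-10 + \left(-109\right)^{2}\right) + \frac{1281818}{2125429} = \left(-10 + 11881\right) + \frac{1281818}{2125429} = 11871 + \frac{1281818}{2125429} = \frac{25232249477}{2125429}$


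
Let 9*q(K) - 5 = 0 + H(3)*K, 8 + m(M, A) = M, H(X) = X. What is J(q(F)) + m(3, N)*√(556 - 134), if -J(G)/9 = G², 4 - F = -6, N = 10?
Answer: -1225/9 - 5*√422 ≈ -238.82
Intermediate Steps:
m(M, A) = -8 + M
F = 10 (F = 4 - 1*(-6) = 4 + 6 = 10)
q(K) = 5/9 + K/3 (q(K) = 5/9 + (0 + 3*K)/9 = 5/9 + (3*K)/9 = 5/9 + K/3)
J(G) = -9*G²
J(q(F)) + m(3, N)*√(556 - 134) = -9*(5/9 + (⅓)*10)² + (-8 + 3)*√(556 - 134) = -9*(5/9 + 10/3)² - 5*√422 = -9*(35/9)² - 5*√422 = -9*1225/81 - 5*√422 = -1225/9 - 5*√422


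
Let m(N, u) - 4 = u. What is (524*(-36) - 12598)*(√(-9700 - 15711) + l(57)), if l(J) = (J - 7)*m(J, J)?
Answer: -95959100 - 31462*I*√25411 ≈ -9.5959e+7 - 5.0153e+6*I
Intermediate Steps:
m(N, u) = 4 + u
l(J) = (-7 + J)*(4 + J) (l(J) = (J - 7)*(4 + J) = (-7 + J)*(4 + J))
(524*(-36) - 12598)*(√(-9700 - 15711) + l(57)) = (524*(-36) - 12598)*(√(-9700 - 15711) + (-7 + 57)*(4 + 57)) = (-18864 - 12598)*(√(-25411) + 50*61) = -31462*(I*√25411 + 3050) = -31462*(3050 + I*√25411) = -95959100 - 31462*I*√25411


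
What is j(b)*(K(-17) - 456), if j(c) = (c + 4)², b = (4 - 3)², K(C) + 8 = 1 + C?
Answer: -12000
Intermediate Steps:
K(C) = -7 + C (K(C) = -8 + (1 + C) = -7 + C)
b = 1 (b = 1² = 1)
j(c) = (4 + c)²
j(b)*(K(-17) - 456) = (4 + 1)²*((-7 - 17) - 456) = 5²*(-24 - 456) = 25*(-480) = -12000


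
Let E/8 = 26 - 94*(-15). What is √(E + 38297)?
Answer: √49785 ≈ 223.13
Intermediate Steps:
E = 11488 (E = 8*(26 - 94*(-15)) = 8*(26 + 1410) = 8*1436 = 11488)
√(E + 38297) = √(11488 + 38297) = √49785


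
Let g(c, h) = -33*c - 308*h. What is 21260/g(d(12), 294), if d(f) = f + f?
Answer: -5315/22836 ≈ -0.23275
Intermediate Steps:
d(f) = 2*f
g(c, h) = -308*h - 33*c
21260/g(d(12), 294) = 21260/(-308*294 - 66*12) = 21260/(-90552 - 33*24) = 21260/(-90552 - 792) = 21260/(-91344) = 21260*(-1/91344) = -5315/22836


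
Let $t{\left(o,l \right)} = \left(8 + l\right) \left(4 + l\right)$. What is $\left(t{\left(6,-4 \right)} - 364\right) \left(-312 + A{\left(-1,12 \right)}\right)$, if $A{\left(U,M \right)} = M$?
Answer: $109200$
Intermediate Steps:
$t{\left(o,l \right)} = \left(4 + l\right) \left(8 + l\right)$
$\left(t{\left(6,-4 \right)} - 364\right) \left(-312 + A{\left(-1,12 \right)}\right) = \left(\left(32 + \left(-4\right)^{2} + 12 \left(-4\right)\right) - 364\right) \left(-312 + 12\right) = \left(\left(32 + 16 - 48\right) - 364\right) \left(-300\right) = \left(0 - 364\right) \left(-300\right) = \left(-364\right) \left(-300\right) = 109200$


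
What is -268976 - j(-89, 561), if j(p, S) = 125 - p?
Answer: -269190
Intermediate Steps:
-268976 - j(-89, 561) = -268976 - (125 - 1*(-89)) = -268976 - (125 + 89) = -268976 - 1*214 = -268976 - 214 = -269190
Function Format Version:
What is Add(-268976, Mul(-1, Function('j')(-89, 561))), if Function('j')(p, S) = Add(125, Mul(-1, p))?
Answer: -269190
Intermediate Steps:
Add(-268976, Mul(-1, Function('j')(-89, 561))) = Add(-268976, Mul(-1, Add(125, Mul(-1, -89)))) = Add(-268976, Mul(-1, Add(125, 89))) = Add(-268976, Mul(-1, 214)) = Add(-268976, -214) = -269190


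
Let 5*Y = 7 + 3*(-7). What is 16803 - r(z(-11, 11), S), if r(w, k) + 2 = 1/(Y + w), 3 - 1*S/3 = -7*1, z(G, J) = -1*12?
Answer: 1243575/74 ≈ 16805.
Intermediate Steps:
z(G, J) = -12
S = 30 (S = 9 - (-21) = 9 - 3*(-7) = 9 + 21 = 30)
Y = -14/5 (Y = (7 + 3*(-7))/5 = (7 - 21)/5 = (⅕)*(-14) = -14/5 ≈ -2.8000)
r(w, k) = -2 + 1/(-14/5 + w)
16803 - r(z(-11, 11), S) = 16803 - (33 - 10*(-12))/(-14 + 5*(-12)) = 16803 - (33 + 120)/(-14 - 60) = 16803 - 153/(-74) = 16803 - (-1)*153/74 = 16803 - 1*(-153/74) = 16803 + 153/74 = 1243575/74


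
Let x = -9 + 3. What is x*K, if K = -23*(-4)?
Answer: -552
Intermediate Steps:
K = 92
x = -6
x*K = -6*92 = -552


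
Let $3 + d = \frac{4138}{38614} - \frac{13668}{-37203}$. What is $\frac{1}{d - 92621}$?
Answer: $- \frac{239426107}{22176490114407} \approx -1.0796 \cdot 10^{-5}$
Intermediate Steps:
$d = - \frac{604657960}{239426107}$ ($d = -3 + \left(\frac{4138}{38614} - \frac{13668}{-37203}\right) = -3 + \left(4138 \cdot \frac{1}{38614} - - \frac{4556}{12401}\right) = -3 + \left(\frac{2069}{19307} + \frac{4556}{12401}\right) = -3 + \frac{113620361}{239426107} = - \frac{604657960}{239426107} \approx -2.5254$)
$\frac{1}{d - 92621} = \frac{1}{- \frac{604657960}{239426107} - 92621} = \frac{1}{- \frac{22176490114407}{239426107}} = - \frac{239426107}{22176490114407}$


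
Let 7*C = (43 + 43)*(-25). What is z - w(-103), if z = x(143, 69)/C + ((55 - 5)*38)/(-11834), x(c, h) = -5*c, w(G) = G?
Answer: 267578347/2544310 ≈ 105.17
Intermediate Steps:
C = -2150/7 (C = ((43 + 43)*(-25))/7 = (86*(-25))/7 = (⅐)*(-2150) = -2150/7 ≈ -307.14)
z = 5514417/2544310 (z = (-5*143)/(-2150/7) + ((55 - 5)*38)/(-11834) = -715*(-7/2150) + (50*38)*(-1/11834) = 1001/430 + 1900*(-1/11834) = 1001/430 - 950/5917 = 5514417/2544310 ≈ 2.1674)
z - w(-103) = 5514417/2544310 - 1*(-103) = 5514417/2544310 + 103 = 267578347/2544310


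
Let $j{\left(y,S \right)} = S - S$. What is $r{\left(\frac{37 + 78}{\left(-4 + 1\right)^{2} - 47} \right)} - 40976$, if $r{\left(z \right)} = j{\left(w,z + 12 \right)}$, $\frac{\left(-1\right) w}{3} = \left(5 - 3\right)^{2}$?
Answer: $-40976$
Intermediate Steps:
$w = -12$ ($w = - 3 \left(5 - 3\right)^{2} = - 3 \cdot 2^{2} = \left(-3\right) 4 = -12$)
$j{\left(y,S \right)} = 0$
$r{\left(z \right)} = 0$
$r{\left(\frac{37 + 78}{\left(-4 + 1\right)^{2} - 47} \right)} - 40976 = 0 - 40976 = -40976$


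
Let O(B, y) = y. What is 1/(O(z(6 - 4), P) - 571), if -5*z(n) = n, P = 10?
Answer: -1/561 ≈ -0.0017825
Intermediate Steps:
z(n) = -n/5
1/(O(z(6 - 4), P) - 571) = 1/(10 - 571) = 1/(-561) = -1/561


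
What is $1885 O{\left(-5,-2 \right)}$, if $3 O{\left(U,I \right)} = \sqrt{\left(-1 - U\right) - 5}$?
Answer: $\frac{1885 i}{3} \approx 628.33 i$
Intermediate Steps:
$O{\left(U,I \right)} = \frac{\sqrt{-6 - U}}{3}$ ($O{\left(U,I \right)} = \frac{\sqrt{\left(-1 - U\right) - 5}}{3} = \frac{\sqrt{-6 - U}}{3}$)
$1885 O{\left(-5,-2 \right)} = 1885 \frac{\sqrt{-6 - -5}}{3} = 1885 \frac{\sqrt{-6 + 5}}{3} = 1885 \frac{\sqrt{-1}}{3} = 1885 \frac{i}{3} = \frac{1885 i}{3}$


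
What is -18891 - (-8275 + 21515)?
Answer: -32131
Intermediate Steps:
-18891 - (-8275 + 21515) = -18891 - 1*13240 = -18891 - 13240 = -32131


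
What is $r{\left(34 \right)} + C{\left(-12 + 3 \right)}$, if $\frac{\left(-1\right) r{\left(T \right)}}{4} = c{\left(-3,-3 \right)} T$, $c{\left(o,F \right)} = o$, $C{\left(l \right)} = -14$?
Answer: $394$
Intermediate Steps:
$r{\left(T \right)} = 12 T$ ($r{\left(T \right)} = - 4 \left(- 3 T\right) = 12 T$)
$r{\left(34 \right)} + C{\left(-12 + 3 \right)} = 12 \cdot 34 - 14 = 408 - 14 = 394$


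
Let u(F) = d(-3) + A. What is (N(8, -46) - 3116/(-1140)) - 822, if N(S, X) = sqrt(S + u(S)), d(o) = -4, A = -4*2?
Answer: -12289/15 + 2*I ≈ -819.27 + 2.0*I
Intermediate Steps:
A = -8
u(F) = -12 (u(F) = -4 - 8 = -12)
N(S, X) = sqrt(-12 + S) (N(S, X) = sqrt(S - 12) = sqrt(-12 + S))
(N(8, -46) - 3116/(-1140)) - 822 = (sqrt(-12 + 8) - 3116/(-1140)) - 822 = (sqrt(-4) - 3116*(-1/1140)) - 822 = (2*I + 41/15) - 822 = (41/15 + 2*I) - 822 = -12289/15 + 2*I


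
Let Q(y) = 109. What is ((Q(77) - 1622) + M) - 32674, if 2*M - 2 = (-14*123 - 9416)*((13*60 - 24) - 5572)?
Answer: 26786118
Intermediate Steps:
M = 26820305 (M = 1 + ((-14*123 - 9416)*((13*60 - 24) - 5572))/2 = 1 + ((-1722 - 9416)*((780 - 24) - 5572))/2 = 1 + (-11138*(756 - 5572))/2 = 1 + (-11138*(-4816))/2 = 1 + (½)*53640608 = 1 + 26820304 = 26820305)
((Q(77) - 1622) + M) - 32674 = ((109 - 1622) + 26820305) - 32674 = (-1513 + 26820305) - 32674 = 26818792 - 32674 = 26786118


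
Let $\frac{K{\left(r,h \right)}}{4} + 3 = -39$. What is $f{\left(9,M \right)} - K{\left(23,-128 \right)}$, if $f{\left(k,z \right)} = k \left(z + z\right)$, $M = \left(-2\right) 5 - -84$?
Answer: $1500$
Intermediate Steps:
$K{\left(r,h \right)} = -168$ ($K{\left(r,h \right)} = -12 + 4 \left(-39\right) = -12 - 156 = -168$)
$M = 74$ ($M = -10 + 84 = 74$)
$f{\left(k,z \right)} = 2 k z$ ($f{\left(k,z \right)} = k 2 z = 2 k z$)
$f{\left(9,M \right)} - K{\left(23,-128 \right)} = 2 \cdot 9 \cdot 74 - -168 = 1332 + 168 = 1500$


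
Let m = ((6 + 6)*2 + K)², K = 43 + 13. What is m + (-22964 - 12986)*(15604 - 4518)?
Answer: -398535300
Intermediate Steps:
K = 56
m = 6400 (m = ((6 + 6)*2 + 56)² = (12*2 + 56)² = (24 + 56)² = 80² = 6400)
m + (-22964 - 12986)*(15604 - 4518) = 6400 + (-22964 - 12986)*(15604 - 4518) = 6400 - 35950*11086 = 6400 - 398541700 = -398535300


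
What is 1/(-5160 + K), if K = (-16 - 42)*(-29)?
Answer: -1/3478 ≈ -0.00028752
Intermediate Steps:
K = 1682 (K = -58*(-29) = 1682)
1/(-5160 + K) = 1/(-5160 + 1682) = 1/(-3478) = -1/3478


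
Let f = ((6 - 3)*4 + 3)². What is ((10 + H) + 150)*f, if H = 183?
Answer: 77175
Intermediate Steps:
f = 225 (f = (3*4 + 3)² = (12 + 3)² = 15² = 225)
((10 + H) + 150)*f = ((10 + 183) + 150)*225 = (193 + 150)*225 = 343*225 = 77175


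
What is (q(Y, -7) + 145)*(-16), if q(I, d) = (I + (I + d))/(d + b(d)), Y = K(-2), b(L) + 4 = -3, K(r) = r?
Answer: -16328/7 ≈ -2332.6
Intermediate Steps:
b(L) = -7 (b(L) = -4 - 3 = -7)
Y = -2
q(I, d) = (d + 2*I)/(-7 + d) (q(I, d) = (I + (I + d))/(d - 7) = (d + 2*I)/(-7 + d))
(q(Y, -7) + 145)*(-16) = ((-7 + 2*(-2))/(-7 - 7) + 145)*(-16) = ((-7 - 4)/(-14) + 145)*(-16) = (-1/14*(-11) + 145)*(-16) = (11/14 + 145)*(-16) = (2041/14)*(-16) = -16328/7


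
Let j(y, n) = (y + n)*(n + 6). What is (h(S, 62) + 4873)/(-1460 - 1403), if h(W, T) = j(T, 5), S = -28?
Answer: -5610/2863 ≈ -1.9595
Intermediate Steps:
j(y, n) = (6 + n)*(n + y) (j(y, n) = (n + y)*(6 + n) = (6 + n)*(n + y))
h(W, T) = 55 + 11*T (h(W, T) = 5² + 6*5 + 6*T + 5*T = 25 + 30 + 6*T + 5*T = 55 + 11*T)
(h(S, 62) + 4873)/(-1460 - 1403) = ((55 + 11*62) + 4873)/(-1460 - 1403) = ((55 + 682) + 4873)/(-2863) = (737 + 4873)*(-1/2863) = 5610*(-1/2863) = -5610/2863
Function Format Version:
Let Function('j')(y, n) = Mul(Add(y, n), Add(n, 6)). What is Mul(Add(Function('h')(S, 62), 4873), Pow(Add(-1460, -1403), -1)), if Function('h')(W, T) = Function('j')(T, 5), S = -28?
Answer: Rational(-5610, 2863) ≈ -1.9595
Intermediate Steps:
Function('j')(y, n) = Mul(Add(6, n), Add(n, y)) (Function('j')(y, n) = Mul(Add(n, y), Add(6, n)) = Mul(Add(6, n), Add(n, y)))
Function('h')(W, T) = Add(55, Mul(11, T)) (Function('h')(W, T) = Add(Pow(5, 2), Mul(6, 5), Mul(6, T), Mul(5, T)) = Add(25, 30, Mul(6, T), Mul(5, T)) = Add(55, Mul(11, T)))
Mul(Add(Function('h')(S, 62), 4873), Pow(Add(-1460, -1403), -1)) = Mul(Add(Add(55, Mul(11, 62)), 4873), Pow(Add(-1460, -1403), -1)) = Mul(Add(Add(55, 682), 4873), Pow(-2863, -1)) = Mul(Add(737, 4873), Rational(-1, 2863)) = Mul(5610, Rational(-1, 2863)) = Rational(-5610, 2863)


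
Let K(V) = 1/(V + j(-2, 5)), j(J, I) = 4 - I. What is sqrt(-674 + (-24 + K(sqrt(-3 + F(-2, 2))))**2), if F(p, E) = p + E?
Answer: sqrt(2)*sqrt((-245 - 148*I*sqrt(3))/(1 + I*sqrt(3)))/2 ≈ 1.1233 + 9.3481*I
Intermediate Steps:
F(p, E) = E + p
K(V) = 1/(-1 + V) (K(V) = 1/(V + (4 - 1*5)) = 1/(V + (4 - 5)) = 1/(V - 1) = 1/(-1 + V))
sqrt(-674 + (-24 + K(sqrt(-3 + F(-2, 2))))**2) = sqrt(-674 + (-24 + 1/(-1 + sqrt(-3 + (2 - 2))))**2) = sqrt(-674 + (-24 + 1/(-1 + sqrt(-3 + 0)))**2) = sqrt(-674 + (-24 + 1/(-1 + sqrt(-3)))**2) = sqrt(-674 + (-24 + 1/(-1 + I*sqrt(3)))**2)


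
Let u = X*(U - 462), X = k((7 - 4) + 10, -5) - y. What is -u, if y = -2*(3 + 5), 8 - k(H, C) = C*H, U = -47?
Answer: 45301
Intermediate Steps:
k(H, C) = 8 - C*H
y = -16 (y = -2*8 = -16)
X = 89 (X = (8 - 1*(-5)*((7 - 4) + 10)) - 1*(-16) = (8 - 1*(-5)*(3 + 10)) + 16 = (8 - 1*(-5)*13) + 16 = (8 + 65) + 16 = 73 + 16 = 89)
u = -45301 (u = 89*(-47 - 462) = 89*(-509) = -45301)
-u = -1*(-45301) = 45301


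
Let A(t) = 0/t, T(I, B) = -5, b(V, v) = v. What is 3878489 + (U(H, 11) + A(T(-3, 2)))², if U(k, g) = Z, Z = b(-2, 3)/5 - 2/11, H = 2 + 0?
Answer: 11732429754/3025 ≈ 3.8785e+6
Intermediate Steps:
H = 2
Z = 23/55 (Z = 3/5 - 2/11 = 3*(⅕) - 2*1/11 = ⅗ - 2/11 = 23/55 ≈ 0.41818)
U(k, g) = 23/55
A(t) = 0
3878489 + (U(H, 11) + A(T(-3, 2)))² = 3878489 + (23/55 + 0)² = 3878489 + (23/55)² = 3878489 + 529/3025 = 11732429754/3025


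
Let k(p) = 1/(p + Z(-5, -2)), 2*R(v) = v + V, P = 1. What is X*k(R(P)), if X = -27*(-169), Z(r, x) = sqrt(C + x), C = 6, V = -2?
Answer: 3042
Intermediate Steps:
R(v) = -1 + v/2 (R(v) = (v - 2)/2 = (-2 + v)/2 = -1 + v/2)
Z(r, x) = sqrt(6 + x)
k(p) = 1/(2 + p) (k(p) = 1/(p + sqrt(6 - 2)) = 1/(p + sqrt(4)) = 1/(p + 2) = 1/(2 + p))
X = 4563
X*k(R(P)) = 4563/(2 + (-1 + (1/2)*1)) = 4563/(2 + (-1 + 1/2)) = 4563/(2 - 1/2) = 4563/(3/2) = 4563*(2/3) = 3042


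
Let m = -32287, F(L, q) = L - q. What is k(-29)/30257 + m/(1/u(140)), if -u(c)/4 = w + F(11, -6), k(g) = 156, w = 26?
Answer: 168028134704/30257 ≈ 5.5534e+6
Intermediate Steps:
u(c) = -172 (u(c) = -4*(26 + (11 - 1*(-6))) = -4*(26 + (11 + 6)) = -4*(26 + 17) = -4*43 = -172)
k(-29)/30257 + m/(1/u(140)) = 156/30257 - 32287/(1/(-172)) = 156*(1/30257) - 32287/(-1/172) = 156/30257 - 32287*(-172) = 156/30257 + 5553364 = 168028134704/30257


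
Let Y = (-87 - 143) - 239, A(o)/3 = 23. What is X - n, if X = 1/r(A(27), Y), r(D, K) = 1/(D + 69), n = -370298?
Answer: 370436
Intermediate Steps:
A(o) = 69 (A(o) = 3*23 = 69)
Y = -469 (Y = -230 - 239 = -469)
r(D, K) = 1/(69 + D)
X = 138 (X = 1/(1/(69 + 69)) = 1/(1/138) = 138)
X - n = 138 - 1*(-370298) = 138 + 370298 = 370436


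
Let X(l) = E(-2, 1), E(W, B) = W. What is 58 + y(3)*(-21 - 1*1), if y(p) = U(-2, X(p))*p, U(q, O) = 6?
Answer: -338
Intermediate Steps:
X(l) = -2
y(p) = 6*p
58 + y(3)*(-21 - 1*1) = 58 + (6*3)*(-21 - 1*1) = 58 + 18*(-21 - 1) = 58 + 18*(-22) = 58 - 396 = -338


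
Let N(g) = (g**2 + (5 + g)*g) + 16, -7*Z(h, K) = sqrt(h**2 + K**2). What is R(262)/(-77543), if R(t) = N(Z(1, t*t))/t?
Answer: -35969459/3799607 + 5*sqrt(4711998737)/142213862 ≈ -9.4642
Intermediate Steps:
Z(h, K) = -sqrt(K**2 + h**2)/7 (Z(h, K) = -sqrt(h**2 + K**2)/7 = -sqrt(K**2 + h**2)/7)
N(g) = 16 + g**2 + g*(5 + g) (N(g) = (g**2 + g*(5 + g)) + 16 = 16 + g**2 + g*(5 + g))
R(t) = (786/49 - 5*sqrt(1 + t**4)/7 + 2*t**4/49)/t (R(t) = (16 + 2*(-sqrt((t*t)**2 + 1**2)/7)**2 + 5*(-sqrt((t*t)**2 + 1**2)/7))/t = (16 + 2*(-sqrt((t**2)**2 + 1)/7)**2 + 5*(-sqrt((t**2)**2 + 1)/7))/t = (16 + 2*(-sqrt(t**4 + 1)/7)**2 + 5*(-sqrt(t**4 + 1)/7))/t = (16 + 2*(-sqrt(1 + t**4)/7)**2 + 5*(-sqrt(1 + t**4)/7))/t = (16 + 2*(1/49 + t**4/49) - 5*sqrt(1 + t**4)/7)/t = (16 + (2/49 + 2*t**4/49) - 5*sqrt(1 + t**4)/7)/t = (786/49 - 5*sqrt(1 + t**4)/7 + 2*t**4/49)/t)
R(262)/(-77543) = ((1/49)*(786 - 35*sqrt(1 + 262**4) + 2*262**4)/262)/(-77543) = ((1/49)*(1/262)*(786 - 35*sqrt(1 + 4711998736) + 2*4711998736))*(-1/77543) = ((1/49)*(1/262)*(786 - 35*sqrt(4711998737) + 9423997472))*(-1/77543) = ((1/49)*(1/262)*(9423998258 - 35*sqrt(4711998737)))*(-1/77543) = (35969459/49 - 5*sqrt(4711998737)/1834)*(-1/77543) = -35969459/3799607 + 5*sqrt(4711998737)/142213862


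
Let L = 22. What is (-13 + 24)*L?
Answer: 242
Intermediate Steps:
(-13 + 24)*L = (-13 + 24)*22 = 11*22 = 242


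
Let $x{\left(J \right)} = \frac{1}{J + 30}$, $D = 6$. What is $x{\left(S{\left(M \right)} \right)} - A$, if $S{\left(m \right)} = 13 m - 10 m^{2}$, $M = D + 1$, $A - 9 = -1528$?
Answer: $\frac{560510}{369} \approx 1519.0$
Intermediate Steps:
$A = -1519$ ($A = 9 - 1528 = -1519$)
$M = 7$ ($M = 6 + 1 = 7$)
$S{\left(m \right)} = - 10 m^{2} + 13 m$
$x{\left(J \right)} = \frac{1}{30 + J}$
$x{\left(S{\left(M \right)} \right)} - A = \frac{1}{30 + 7 \left(13 - 70\right)} - -1519 = \frac{1}{30 + 7 \left(13 - 70\right)} + 1519 = \frac{1}{30 + 7 \left(-57\right)} + 1519 = \frac{1}{30 - 399} + 1519 = \frac{1}{-369} + 1519 = - \frac{1}{369} + 1519 = \frac{560510}{369}$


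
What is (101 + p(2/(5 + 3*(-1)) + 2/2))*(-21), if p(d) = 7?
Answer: -2268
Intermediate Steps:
(101 + p(2/(5 + 3*(-1)) + 2/2))*(-21) = (101 + 7)*(-21) = 108*(-21) = -2268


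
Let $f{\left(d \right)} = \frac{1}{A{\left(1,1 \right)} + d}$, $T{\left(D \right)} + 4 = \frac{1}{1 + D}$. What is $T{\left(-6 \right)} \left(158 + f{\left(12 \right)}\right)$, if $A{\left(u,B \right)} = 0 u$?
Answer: $- \frac{13279}{20} \approx -663.95$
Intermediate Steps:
$T{\left(D \right)} = -4 + \frac{1}{1 + D}$
$A{\left(u,B \right)} = 0$
$f{\left(d \right)} = \frac{1}{d}$ ($f{\left(d \right)} = \frac{1}{0 + d} = \frac{1}{d}$)
$T{\left(-6 \right)} \left(158 + f{\left(12 \right)}\right) = \frac{-3 - -24}{1 - 6} \left(158 + \frac{1}{12}\right) = \frac{-3 + 24}{-5} \left(158 + \frac{1}{12}\right) = \left(- \frac{1}{5}\right) 21 \cdot \frac{1897}{12} = \left(- \frac{21}{5}\right) \frac{1897}{12} = - \frac{13279}{20}$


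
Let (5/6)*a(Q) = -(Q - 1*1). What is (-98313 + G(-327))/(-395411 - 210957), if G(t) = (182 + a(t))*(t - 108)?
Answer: 348699/606368 ≈ 0.57506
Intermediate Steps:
a(Q) = 6/5 - 6*Q/5 (a(Q) = 6*(-(Q - 1*1))/5 = 6*(-(Q - 1))/5 = 6*(-(-1 + Q))/5 = 6*(1 - Q)/5 = 6/5 - 6*Q/5)
G(t) = (-108 + t)*(916/5 - 6*t/5) (G(t) = (182 + (6/5 - 6*t/5))*(t - 108) = (916/5 - 6*t/5)*(-108 + t) = (-108 + t)*(916/5 - 6*t/5))
(-98313 + G(-327))/(-395411 - 210957) = (-98313 + (-98928/5 - 6/5*(-327)² + (1564/5)*(-327)))/(-395411 - 210957) = (-98313 + (-98928/5 - 6/5*106929 - 511428/5))/(-606368) = (-98313 + (-98928/5 - 641574/5 - 511428/5))*(-1/606368) = (-98313 - 250386)*(-1/606368) = -348699*(-1/606368) = 348699/606368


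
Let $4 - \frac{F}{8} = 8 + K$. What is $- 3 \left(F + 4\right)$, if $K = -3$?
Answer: $12$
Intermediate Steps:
$F = -8$ ($F = 32 - 8 \left(8 - 3\right) = 32 - 40 = -8$)
$- 3 \left(F + 4\right) = - 3 \left(-8 + 4\right) = \left(-3\right) \left(-4\right) = 12$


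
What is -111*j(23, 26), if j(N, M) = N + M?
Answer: -5439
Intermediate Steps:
j(N, M) = M + N
-111*j(23, 26) = -111*(26 + 23) = -111*49 = -5439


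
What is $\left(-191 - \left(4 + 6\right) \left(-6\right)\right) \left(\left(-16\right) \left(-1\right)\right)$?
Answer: $-2096$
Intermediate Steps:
$\left(-191 - \left(4 + 6\right) \left(-6\right)\right) \left(\left(-16\right) \left(-1\right)\right) = \left(-191 - 10 \left(-6\right)\right) 16 = \left(-191 - -60\right) 16 = \left(-191 + 60\right) 16 = \left(-131\right) 16 = -2096$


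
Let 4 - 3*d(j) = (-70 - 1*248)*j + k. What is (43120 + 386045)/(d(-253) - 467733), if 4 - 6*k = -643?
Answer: -7724970/8902541 ≈ -0.86773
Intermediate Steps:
k = 647/6 (k = ⅔ - ⅙*(-643) = ⅔ + 643/6 = 647/6 ≈ 107.83)
d(j) = -623/18 + 106*j (d(j) = 4/3 - ((-70 - 1*248)*j + 647/6)/3 = 4/3 - ((-70 - 248)*j + 647/6)/3 = 4/3 - (-318*j + 647/6)/3 = 4/3 - (647/6 - 318*j)/3 = 4/3 + (-647/18 + 106*j) = -623/18 + 106*j)
(43120 + 386045)/(d(-253) - 467733) = (43120 + 386045)/((-623/18 + 106*(-253)) - 467733) = 429165/((-623/18 - 26818) - 467733) = 429165/(-483347/18 - 467733) = 429165/(-8902541/18) = 429165*(-18/8902541) = -7724970/8902541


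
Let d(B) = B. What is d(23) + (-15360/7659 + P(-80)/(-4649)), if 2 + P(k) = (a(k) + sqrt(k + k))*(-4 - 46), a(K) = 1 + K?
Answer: 239102507/11868897 + 200*I*sqrt(10)/4649 ≈ 20.145 + 0.13604*I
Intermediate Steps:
P(k) = -52 - 50*k - 50*sqrt(2)*sqrt(k) (P(k) = -2 + ((1 + k) + sqrt(k + k))*(-4 - 46) = -2 + ((1 + k) + sqrt(2*k))*(-50) = -2 + ((1 + k) + sqrt(2)*sqrt(k))*(-50) = -2 + (1 + k + sqrt(2)*sqrt(k))*(-50) = -2 + (-50 - 50*k - 50*sqrt(2)*sqrt(k)) = -52 - 50*k - 50*sqrt(2)*sqrt(k))
d(23) + (-15360/7659 + P(-80)/(-4649)) = 23 + (-15360/7659 + (-52 - 50*(-80) - 50*sqrt(2)*sqrt(-80))/(-4649)) = 23 + (-15360*1/7659 + (-52 + 4000 - 50*sqrt(2)*4*I*sqrt(5))*(-1/4649)) = 23 + (-5120/2553 + (-52 + 4000 - 200*I*sqrt(10))*(-1/4649)) = 23 + (-5120/2553 + (3948 - 200*I*sqrt(10))*(-1/4649)) = 23 + (-5120/2553 + (-3948/4649 + 200*I*sqrt(10)/4649)) = 23 + (-33882124/11868897 + 200*I*sqrt(10)/4649) = 239102507/11868897 + 200*I*sqrt(10)/4649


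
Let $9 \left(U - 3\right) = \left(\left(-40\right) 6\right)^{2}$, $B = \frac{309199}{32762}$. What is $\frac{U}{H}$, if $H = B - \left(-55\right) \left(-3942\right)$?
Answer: $- \frac{209775086}{7102820021} \approx -0.029534$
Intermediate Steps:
$B = \frac{309199}{32762}$ ($B = 309199 \cdot \frac{1}{32762} = \frac{309199}{32762} \approx 9.4377$)
$U = 6403$ ($U = 3 + \frac{\left(\left(-40\right) 6\right)^{2}}{9} = 3 + \frac{\left(-240\right)^{2}}{9} = 3 + \frac{1}{9} \cdot 57600 = 3 + 6400 = 6403$)
$H = - \frac{7102820021}{32762}$ ($H = \frac{309199}{32762} - \left(-55\right) \left(-3942\right) = \frac{309199}{32762} - 216810 = - \frac{7102820021}{32762} \approx -2.168 \cdot 10^{5}$)
$\frac{U}{H} = \frac{6403}{- \frac{7102820021}{32762}} = 6403 \left(- \frac{32762}{7102820021}\right) = - \frac{209775086}{7102820021}$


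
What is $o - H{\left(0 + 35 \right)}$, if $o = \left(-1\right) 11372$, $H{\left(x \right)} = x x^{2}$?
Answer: $-54247$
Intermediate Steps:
$H{\left(x \right)} = x^{3}$
$o = -11372$
$o - H{\left(0 + 35 \right)} = -11372 - \left(0 + 35\right)^{3} = -11372 - 35^{3} = -11372 - 42875 = -54247$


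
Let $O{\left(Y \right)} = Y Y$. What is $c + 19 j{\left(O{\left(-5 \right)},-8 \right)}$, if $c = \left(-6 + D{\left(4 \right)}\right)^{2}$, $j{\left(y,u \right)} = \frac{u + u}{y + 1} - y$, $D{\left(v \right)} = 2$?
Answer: $- \frac{6119}{13} \approx -470.69$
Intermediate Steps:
$O{\left(Y \right)} = Y^{2}$
$j{\left(y,u \right)} = - y + \frac{2 u}{1 + y}$ ($j{\left(y,u \right)} = \frac{2 u}{1 + y} - y = - y + \frac{2 u}{1 + y}$)
$c = 16$ ($c = \left(-6 + 2\right)^{2} = \left(-4\right)^{2} = 16$)
$c + 19 j{\left(O{\left(-5 \right)},-8 \right)} = 16 + 19 \frac{- \left(-5\right)^{2} - \left(\left(-5\right)^{2}\right)^{2} + 2 \left(-8\right)}{1 + \left(-5\right)^{2}} = 16 + 19 \frac{\left(-1\right) 25 - 25^{2} - 16}{1 + 25} = 16 + 19 \frac{-25 - 625 - 16}{26} = 16 + 19 \cdot \frac{1}{26} \left(-666\right) = 16 + 19 \left(- \frac{333}{13}\right) = 16 - \frac{6327}{13} = - \frac{6119}{13}$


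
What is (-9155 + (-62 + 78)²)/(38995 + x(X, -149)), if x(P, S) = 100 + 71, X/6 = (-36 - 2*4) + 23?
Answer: -8899/39166 ≈ -0.22721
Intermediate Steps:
X = -126 (X = 6*((-36 - 2*4) + 23) = 6*((-36 - 8) + 23) = 6*(-44 + 23) = 6*(-21) = -126)
x(P, S) = 171
(-9155 + (-62 + 78)²)/(38995 + x(X, -149)) = (-9155 + (-62 + 78)²)/(38995 + 171) = (-9155 + 16²)/39166 = (-9155 + 256)*(1/39166) = -8899*1/39166 = -8899/39166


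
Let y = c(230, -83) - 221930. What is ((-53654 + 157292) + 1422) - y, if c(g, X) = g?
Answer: 326760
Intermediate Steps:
y = -221700 (y = 230 - 221930 = -221700)
((-53654 + 157292) + 1422) - y = ((-53654 + 157292) + 1422) - 1*(-221700) = (103638 + 1422) + 221700 = 105060 + 221700 = 326760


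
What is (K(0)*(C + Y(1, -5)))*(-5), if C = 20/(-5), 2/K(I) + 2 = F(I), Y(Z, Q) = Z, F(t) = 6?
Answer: 15/2 ≈ 7.5000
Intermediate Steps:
K(I) = ½ (K(I) = 2/(-2 + 6) = 2/4 = 2*(¼) = ½)
C = -4 (C = 20*(-⅕) = -4)
(K(0)*(C + Y(1, -5)))*(-5) = ((-4 + 1)/2)*(-5) = ((½)*(-3))*(-5) = -3/2*(-5) = 15/2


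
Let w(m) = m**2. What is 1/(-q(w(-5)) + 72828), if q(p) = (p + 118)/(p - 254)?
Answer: 229/16677755 ≈ 1.3731e-5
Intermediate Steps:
q(p) = (118 + p)/(-254 + p)
1/(-q(w(-5)) + 72828) = 1/(-(118 + (-5)**2)/(-254 + (-5)**2) + 72828) = 1/(-(118 + 25)/(-254 + 25) + 72828) = 1/(-143/(-229) + 72828) = 1/(-(-1)*143/229 + 72828) = 1/(-1*(-143/229) + 72828) = 1/(143/229 + 72828) = 1/(16677755/229) = 229/16677755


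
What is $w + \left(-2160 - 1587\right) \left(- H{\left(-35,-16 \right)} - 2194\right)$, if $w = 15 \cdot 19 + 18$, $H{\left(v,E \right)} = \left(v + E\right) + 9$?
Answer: $8063847$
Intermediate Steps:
$H{\left(v,E \right)} = 9 + E + v$ ($H{\left(v,E \right)} = \left(E + v\right) + 9 = 9 + E + v$)
$w = 303$ ($w = 285 + 18 = 303$)
$w + \left(-2160 - 1587\right) \left(- H{\left(-35,-16 \right)} - 2194\right) = 303 + \left(-2160 - 1587\right) \left(- (9 - 16 - 35) - 2194\right) = 303 - 3747 \left(\left(-1\right) \left(-42\right) - 2194\right) = 303 - 3747 \left(42 - 2194\right) = 303 - -8063544 = 303 + 8063544 = 8063847$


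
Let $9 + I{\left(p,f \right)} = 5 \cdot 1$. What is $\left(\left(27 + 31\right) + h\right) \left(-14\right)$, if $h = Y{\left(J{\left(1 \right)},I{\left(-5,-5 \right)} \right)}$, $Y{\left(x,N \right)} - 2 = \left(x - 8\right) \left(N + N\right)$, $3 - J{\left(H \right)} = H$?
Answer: $-1512$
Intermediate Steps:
$J{\left(H \right)} = 3 - H$
$I{\left(p,f \right)} = -4$ ($I{\left(p,f \right)} = -9 + 5 \cdot 1 = -9 + 5 = -4$)
$Y{\left(x,N \right)} = 2 + 2 N \left(-8 + x\right)$ ($Y{\left(x,N \right)} = 2 + \left(x - 8\right) \left(N + N\right) = 2 + \left(-8 + x\right) 2 N = 2 + 2 N \left(-8 + x\right)$)
$h = 50$ ($h = 2 - -64 + 2 \left(-4\right) \left(3 - 1\right) = 2 + 64 + 2 \left(-4\right) \left(3 - 1\right) = 2 + 64 + 2 \left(-4\right) 2 = 2 + 64 - 16 = 50$)
$\left(\left(27 + 31\right) + h\right) \left(-14\right) = \left(\left(27 + 31\right) + 50\right) \left(-14\right) = \left(58 + 50\right) \left(-14\right) = 108 \left(-14\right) = -1512$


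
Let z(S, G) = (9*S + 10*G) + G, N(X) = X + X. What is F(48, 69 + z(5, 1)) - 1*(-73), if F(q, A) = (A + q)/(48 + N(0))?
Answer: 3677/48 ≈ 76.604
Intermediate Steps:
N(X) = 2*X
z(S, G) = 9*S + 11*G
F(q, A) = A/48 + q/48 (F(q, A) = (A + q)/(48 + 2*0) = (A + q)/(48 + 0) = (A + q)/48 = (A + q)*(1/48) = A/48 + q/48)
F(48, 69 + z(5, 1)) - 1*(-73) = ((69 + (9*5 + 11*1))/48 + (1/48)*48) - 1*(-73) = ((69 + (45 + 11))/48 + 1) + 73 = ((69 + 56)/48 + 1) + 73 = ((1/48)*125 + 1) + 73 = (125/48 + 1) + 73 = 173/48 + 73 = 3677/48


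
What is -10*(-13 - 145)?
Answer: 1580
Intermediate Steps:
-10*(-13 - 145) = -10*(-158) = 1580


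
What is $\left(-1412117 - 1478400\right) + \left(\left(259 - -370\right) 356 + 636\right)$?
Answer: $-2665957$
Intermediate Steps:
$\left(-1412117 - 1478400\right) + \left(\left(259 - -370\right) 356 + 636\right) = -2890517 + \left(\left(259 + 370\right) 356 + 636\right) = -2890517 + \left(629 \cdot 356 + 636\right) = -2890517 + \left(223924 + 636\right) = -2890517 + 224560 = -2665957$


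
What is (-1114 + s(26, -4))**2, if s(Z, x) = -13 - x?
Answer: 1261129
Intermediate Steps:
(-1114 + s(26, -4))**2 = (-1114 + (-13 - 1*(-4)))**2 = (-1114 + (-13 + 4))**2 = (-1114 - 9)**2 = (-1123)**2 = 1261129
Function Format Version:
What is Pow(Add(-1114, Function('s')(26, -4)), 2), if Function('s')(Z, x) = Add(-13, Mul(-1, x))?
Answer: 1261129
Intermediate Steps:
Pow(Add(-1114, Function('s')(26, -4)), 2) = Pow(Add(-1114, Add(-13, Mul(-1, -4))), 2) = Pow(Add(-1114, Add(-13, 4)), 2) = Pow(Add(-1114, -9), 2) = Pow(-1123, 2) = 1261129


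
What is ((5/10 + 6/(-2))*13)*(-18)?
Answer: 585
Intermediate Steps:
((5/10 + 6/(-2))*13)*(-18) = ((5*(1/10) + 6*(-1/2))*13)*(-18) = ((1/2 - 3)*13)*(-18) = -5/2*13*(-18) = -65/2*(-18) = 585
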